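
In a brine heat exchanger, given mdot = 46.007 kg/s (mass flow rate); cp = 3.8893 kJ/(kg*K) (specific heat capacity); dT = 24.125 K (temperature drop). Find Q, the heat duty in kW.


Q = mdot * cp * dT / 1000
Q = 46.007 * 3.8893 * 24.125 / 1000
Q = 4.316807 MW
Convert: 4.316807 MW * 1000.0 = 4316.8 kW
Q = 4316.8 kW


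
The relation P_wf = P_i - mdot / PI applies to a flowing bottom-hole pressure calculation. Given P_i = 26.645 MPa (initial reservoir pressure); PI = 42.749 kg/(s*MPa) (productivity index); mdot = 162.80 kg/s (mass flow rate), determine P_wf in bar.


P_wf = P_i - mdot / PI
P_wf = 26.645 - 162.80 / 42.749
P_wf = 22.83672 MPa
Convert: 22.83672 MPa * 10.0 = 228.37 bar
P_wf = 228.37 bar


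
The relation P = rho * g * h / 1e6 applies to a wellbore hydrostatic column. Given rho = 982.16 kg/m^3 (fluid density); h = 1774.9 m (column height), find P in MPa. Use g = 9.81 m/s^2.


P = rho * g * h / 1e6
P = 982.16 * 9.81 * 1774.9 / 1e6
P = 17.101 MPa


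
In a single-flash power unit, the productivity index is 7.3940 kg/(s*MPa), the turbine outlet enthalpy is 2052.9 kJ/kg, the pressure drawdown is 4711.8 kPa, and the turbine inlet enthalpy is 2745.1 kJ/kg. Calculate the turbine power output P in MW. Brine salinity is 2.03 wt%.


Step 1: mdot = PI * dP / 1000 = 7.394 * 4711.8 / 1000 = 34.83905 kg/s
Step 2: P = mdot*(h_in - h_out)/1000 = 34.83905*(2745.1 - 2052.9)/1000 = 24.116 MW
P = 24.116 MW


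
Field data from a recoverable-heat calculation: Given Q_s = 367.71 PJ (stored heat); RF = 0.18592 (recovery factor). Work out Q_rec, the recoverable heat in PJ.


Q_rec = Q_s * RF
Q_rec = 367.71 * 0.18592
Q_rec = 68.365 PJ


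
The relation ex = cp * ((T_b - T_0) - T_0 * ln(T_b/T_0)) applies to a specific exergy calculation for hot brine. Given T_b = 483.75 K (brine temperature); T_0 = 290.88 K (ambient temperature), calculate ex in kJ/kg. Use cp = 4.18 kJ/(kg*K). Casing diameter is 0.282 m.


ex = cp * ((T_b - T_0) - T_0 * ln(T_b/T_0))
ex = 4.18 * ((483.75 - 290.88) - 290.88 * ln(483.75/290.88))
ex = 187.73 kJ/kg


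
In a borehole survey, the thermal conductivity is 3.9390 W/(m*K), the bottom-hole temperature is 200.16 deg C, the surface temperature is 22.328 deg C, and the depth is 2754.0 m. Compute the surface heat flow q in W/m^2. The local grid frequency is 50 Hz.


Step 1: grad = (T_d - T_surf)/d * 1000 = (200.16 - 22.328)/2754.0 * 1000 = 64.57226 deg C/km
Step 2: q = k * grad / 1000 = 3.939 * 64.57226 / 1000 = 0.25435 W/m^2
q = 0.25435 W/m^2


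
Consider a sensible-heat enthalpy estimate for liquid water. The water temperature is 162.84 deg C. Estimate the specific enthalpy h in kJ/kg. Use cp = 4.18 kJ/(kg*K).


h = cp * T
h = 4.18 * 162.84
h = 680.67 kJ/kg


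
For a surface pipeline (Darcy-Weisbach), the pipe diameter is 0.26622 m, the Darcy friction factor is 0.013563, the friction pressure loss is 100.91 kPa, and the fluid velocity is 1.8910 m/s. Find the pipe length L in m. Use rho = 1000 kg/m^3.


L = dP*1000*D / (f*rho*vel^2/2)
L = 100.91*1000*0.26622 / (0.013563*1000*1.8910^2/2)
L = 1107.8 m


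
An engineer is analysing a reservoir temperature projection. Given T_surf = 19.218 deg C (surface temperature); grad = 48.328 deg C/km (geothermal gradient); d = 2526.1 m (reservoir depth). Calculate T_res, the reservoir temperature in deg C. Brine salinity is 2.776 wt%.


T_res = T_surf + grad * d / 1000
T_res = 19.218 + 48.328 * 2526.1 / 1000
T_res = 141.30 deg C


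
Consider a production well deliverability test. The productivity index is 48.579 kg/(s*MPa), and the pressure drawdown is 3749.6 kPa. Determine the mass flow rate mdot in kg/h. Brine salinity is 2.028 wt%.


mdot = PI * dP / 1000
mdot = 48.579 * 3749.6 / 1000
mdot = 182.1518 kg/s
Convert: 182.1518 kg/s * 3600.0 = 6.5575e+05 kg/h
mdot = 6.5575e+05 kg/h


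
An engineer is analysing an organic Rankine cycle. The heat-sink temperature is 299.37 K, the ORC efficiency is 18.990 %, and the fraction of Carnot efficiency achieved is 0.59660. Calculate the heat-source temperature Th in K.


Th = Tc / (1 - (eta_orc/100)/f)
Th = 299.37 / (1 - (18.990/100)/0.59660)
Th = 439.15 K


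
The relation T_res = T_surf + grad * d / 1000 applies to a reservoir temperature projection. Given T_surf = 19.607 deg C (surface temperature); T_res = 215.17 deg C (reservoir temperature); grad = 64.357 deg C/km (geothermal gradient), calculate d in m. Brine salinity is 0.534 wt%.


d = (T_res - T_surf) / grad * 1000
d = (215.17 - 19.607) / 64.357 * 1000
d = 3038.7 m


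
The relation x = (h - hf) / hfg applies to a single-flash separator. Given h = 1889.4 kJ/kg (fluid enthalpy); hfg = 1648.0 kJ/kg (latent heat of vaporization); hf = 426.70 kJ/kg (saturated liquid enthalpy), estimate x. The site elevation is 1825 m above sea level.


x = (h - hf) / hfg
x = (1889.4 - 426.70) / 1648.0
x = 0.88756


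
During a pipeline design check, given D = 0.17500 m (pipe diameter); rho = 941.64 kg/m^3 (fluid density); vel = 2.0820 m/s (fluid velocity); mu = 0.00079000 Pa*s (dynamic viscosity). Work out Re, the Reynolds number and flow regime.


Step 1: Re = rho*vel*D/mu = 941.64*2.082*0.175/0.00079 = 4.3429e+05
Step 2: Re = 4.3429e+05 > 4000, so flow is turbulent.
Re = 4.3429e+05 (turbulent)


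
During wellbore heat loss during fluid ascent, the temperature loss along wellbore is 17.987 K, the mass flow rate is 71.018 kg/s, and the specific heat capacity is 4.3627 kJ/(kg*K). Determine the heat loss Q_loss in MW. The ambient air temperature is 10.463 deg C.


Q_loss = mdot * cp * dT
Q_loss = 71.018 * 4.3627 * 17.987
Q_loss = 5572.916 kW
Convert: 5572.916 kW * 0.001 = 5.5729 MW
Q_loss = 5.5729 MW


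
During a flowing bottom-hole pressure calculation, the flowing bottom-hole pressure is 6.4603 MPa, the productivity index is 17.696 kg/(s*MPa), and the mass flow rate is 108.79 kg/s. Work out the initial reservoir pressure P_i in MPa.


P_i = P_wf + mdot / PI
P_i = 6.4603 + 108.79 / 17.696
P_i = 12.608 MPa


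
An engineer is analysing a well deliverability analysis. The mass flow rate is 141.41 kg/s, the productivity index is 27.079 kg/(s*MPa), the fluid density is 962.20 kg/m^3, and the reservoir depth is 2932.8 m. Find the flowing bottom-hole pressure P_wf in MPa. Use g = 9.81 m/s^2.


Step 1: P_i = rho*g*h/1e6 = 962.2*9.81*2932.8/1e6 = 27.68323 MPa
Step 2: P_wf = P_i - mdot/PI = 27.68323 - 141.41/27.079 = 22.461 MPa
P_wf = 22.461 MPa


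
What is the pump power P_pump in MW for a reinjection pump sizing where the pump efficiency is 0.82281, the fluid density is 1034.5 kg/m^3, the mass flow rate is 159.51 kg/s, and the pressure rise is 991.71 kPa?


P_pump = mdot * dP / (rho * eta)
P_pump = 159.51 * 991.71 / (1034.5 * 0.82281)
P_pump = 185.8414 kW
Convert: 185.8414 kW * 0.001 = 0.18584 MW
P_pump = 0.18584 MW


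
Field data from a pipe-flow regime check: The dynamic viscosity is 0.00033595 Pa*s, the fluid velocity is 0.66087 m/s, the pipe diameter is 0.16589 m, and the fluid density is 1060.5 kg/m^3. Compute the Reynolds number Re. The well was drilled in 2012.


Re = rho * vel * D / mu
Re = 1060.5 * 0.66087 * 0.16589 / 0.00033595
Re = 3.4608e+05


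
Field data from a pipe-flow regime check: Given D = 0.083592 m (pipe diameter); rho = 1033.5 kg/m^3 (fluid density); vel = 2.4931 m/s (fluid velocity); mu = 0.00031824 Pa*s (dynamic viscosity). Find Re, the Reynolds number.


Re = rho * vel * D / mu
Re = 1033.5 * 2.4931 * 0.083592 / 0.00031824
Re = 6.7680e+05


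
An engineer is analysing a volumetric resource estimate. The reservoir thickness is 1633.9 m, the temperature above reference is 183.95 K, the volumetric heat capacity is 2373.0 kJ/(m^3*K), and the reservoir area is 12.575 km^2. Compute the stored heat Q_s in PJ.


Step 1: Vr = A*1e6*hr = 12.575*1e6*1633.9 = 2.054629e+10 m^3
Step 2: Q_s = Vr*rhoc*dT/1e12 = 2.054629e+10*2373.0*183.95/1e12 = 8968.7 PJ
Q_s = 8968.7 PJ


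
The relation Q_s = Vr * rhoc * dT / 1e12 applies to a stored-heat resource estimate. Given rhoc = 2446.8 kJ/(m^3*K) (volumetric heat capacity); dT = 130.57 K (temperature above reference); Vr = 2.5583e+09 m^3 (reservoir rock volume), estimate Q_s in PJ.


Q_s = Vr * rhoc * dT / 1e12
Q_s = 2.5583e+09 * 2446.8 * 130.57 / 1e12
Q_s = 817.32 PJ


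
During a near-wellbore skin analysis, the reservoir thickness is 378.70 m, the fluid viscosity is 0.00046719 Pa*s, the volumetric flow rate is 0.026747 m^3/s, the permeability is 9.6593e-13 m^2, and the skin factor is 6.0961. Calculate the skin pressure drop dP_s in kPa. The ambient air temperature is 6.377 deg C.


dP_s = S * q * mu / (2*pi*k*hr) / 1000
dP_s = 6.0961 * 0.026747 * 0.00046719 / (2*pi*9.6593e-13*378.70) / 1000
dP_s = 33.144 kPa


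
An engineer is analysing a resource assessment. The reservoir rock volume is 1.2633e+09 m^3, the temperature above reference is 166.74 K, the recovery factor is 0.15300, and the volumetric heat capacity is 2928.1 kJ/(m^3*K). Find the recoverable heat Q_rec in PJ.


Step 1: Q_s = Vr*rhoc*dT/1e12 = 1.2633e+09*2928.1*166.74/1e12 = 616.7827 PJ
Step 2: Q_rec = Q_s * RF = 616.7827 * 0.153 = 94.368 PJ
Q_rec = 94.368 PJ


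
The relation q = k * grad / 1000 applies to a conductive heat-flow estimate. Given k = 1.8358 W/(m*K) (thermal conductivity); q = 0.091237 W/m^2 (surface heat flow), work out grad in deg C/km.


grad = q * 1000 / k
grad = 0.091237 * 1000 / 1.8358
grad = 49.699 deg C/km


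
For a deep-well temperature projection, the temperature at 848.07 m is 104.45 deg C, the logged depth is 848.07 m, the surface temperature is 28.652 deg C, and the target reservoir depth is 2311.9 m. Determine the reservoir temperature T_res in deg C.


Step 1: grad = (T_d1 - T_surf)/d1 * 1000 = (104.45 - 28.652)/848.07 * 1000 = 89.37706 deg C/km
Step 2: T_res = T_surf + grad*d2/1000 = 28.652 + 89.37706*2311.9/1000 = 235.28 deg C
T_res = 235.28 deg C


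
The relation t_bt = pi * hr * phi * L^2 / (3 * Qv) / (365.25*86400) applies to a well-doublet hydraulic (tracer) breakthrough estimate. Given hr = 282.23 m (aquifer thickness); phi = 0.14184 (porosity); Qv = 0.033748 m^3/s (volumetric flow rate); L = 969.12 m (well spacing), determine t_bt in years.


t_bt = pi * hr * phi * L^2 / (3 * Qv) / (365.25*86400)
t_bt = pi * 282.23 * 0.14184 * 969.12^2 / (3 * 0.033748) / (365.25*86400)
t_bt = 36.969 years


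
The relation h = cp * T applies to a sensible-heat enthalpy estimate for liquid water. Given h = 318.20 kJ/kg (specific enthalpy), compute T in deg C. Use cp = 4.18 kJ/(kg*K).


T = h / cp
T = 318.20 / 4.18
T = 76.124 deg C


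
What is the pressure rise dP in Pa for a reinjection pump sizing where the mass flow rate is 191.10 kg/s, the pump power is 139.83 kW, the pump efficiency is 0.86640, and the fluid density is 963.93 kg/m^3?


dP = P_pump * rho * eta / mdot
dP = 139.83 * 963.93 * 0.86640 / 191.10
dP = 611.0878 kPa
Convert: 611.0878 kPa * 1000.0 = 6.1109e+05 Pa
dP = 6.1109e+05 Pa


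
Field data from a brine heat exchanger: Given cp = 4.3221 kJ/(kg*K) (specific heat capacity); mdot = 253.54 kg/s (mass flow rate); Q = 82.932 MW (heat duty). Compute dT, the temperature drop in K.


dT = Q * 1000 / (mdot * cp)
dT = 82.932 * 1000 / (253.54 * 4.3221)
dT = 75.680 K


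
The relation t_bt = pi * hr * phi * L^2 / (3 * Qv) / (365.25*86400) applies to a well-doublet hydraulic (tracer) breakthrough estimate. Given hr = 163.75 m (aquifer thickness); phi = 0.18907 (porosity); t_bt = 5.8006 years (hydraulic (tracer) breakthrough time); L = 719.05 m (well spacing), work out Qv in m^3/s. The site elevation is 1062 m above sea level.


Qv = pi*hr*phi*L^2 / (3*t_bt*365.25*86400)
Qv = pi*163.75*0.18907*719.05^2 / (3*5.8006*365.25*86400)
Qv = 0.091574 m^3/s


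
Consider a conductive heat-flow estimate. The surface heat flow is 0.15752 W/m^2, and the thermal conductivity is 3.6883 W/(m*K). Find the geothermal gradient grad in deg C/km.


grad = q * 1000 / k
grad = 0.15752 * 1000 / 3.6883
grad = 42.708 deg C/km


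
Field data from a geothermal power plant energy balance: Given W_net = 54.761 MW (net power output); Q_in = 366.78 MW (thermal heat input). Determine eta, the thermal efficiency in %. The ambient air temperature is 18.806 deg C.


eta = W_net / Q_in * 100
eta = 54.761 / 366.78 * 100
eta = 14.930 %


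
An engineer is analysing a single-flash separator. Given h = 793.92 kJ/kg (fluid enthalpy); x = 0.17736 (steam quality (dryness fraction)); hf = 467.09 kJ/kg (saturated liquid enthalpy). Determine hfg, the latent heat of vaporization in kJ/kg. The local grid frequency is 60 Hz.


hfg = (h - hf) / x
hfg = (793.92 - 467.09) / 0.17736
hfg = 1842.7 kJ/kg


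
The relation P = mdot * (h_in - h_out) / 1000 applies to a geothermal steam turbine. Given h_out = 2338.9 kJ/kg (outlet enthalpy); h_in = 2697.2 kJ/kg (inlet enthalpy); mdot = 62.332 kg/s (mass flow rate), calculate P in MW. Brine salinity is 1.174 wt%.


P = mdot * (h_in - h_out) / 1000
P = 62.332 * (2697.2 - 2338.9) / 1000
P = 22.334 MW


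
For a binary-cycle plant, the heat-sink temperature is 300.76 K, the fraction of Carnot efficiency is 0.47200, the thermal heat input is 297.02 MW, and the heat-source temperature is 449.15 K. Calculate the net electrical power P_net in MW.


Step 1: eta = (1 - Tc/Th)*f = (1 - 300.76/449.15)*0.472 = 0.1559392
Step 2: P_net = eta * Q_in = 0.1559392 * 297.02 = 46.317 MW
P_net = 46.317 MW


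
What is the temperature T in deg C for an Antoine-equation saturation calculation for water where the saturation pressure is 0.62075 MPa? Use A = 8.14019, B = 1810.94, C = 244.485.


T = B / (A - log10(P_sat * 760 / 0.101325)) - C
T = 1810.94 / (8.14019 - log10(0.62075 * 760 / 0.101325)) - 244.485
T = 160.45 deg C


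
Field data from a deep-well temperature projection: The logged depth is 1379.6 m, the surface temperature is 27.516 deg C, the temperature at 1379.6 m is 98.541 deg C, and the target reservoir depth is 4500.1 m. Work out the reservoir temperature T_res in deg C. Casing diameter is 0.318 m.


Step 1: grad = (T_d1 - T_surf)/d1 * 1000 = (98.541 - 27.516)/1379.6 * 1000 = 51.48231 deg C/km
Step 2: T_res = T_surf + grad*d2/1000 = 27.516 + 51.48231*4500.1/1000 = 259.19 deg C
T_res = 259.19 deg C


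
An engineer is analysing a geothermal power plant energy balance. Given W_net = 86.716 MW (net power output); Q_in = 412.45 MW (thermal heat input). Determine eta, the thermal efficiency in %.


eta = W_net / Q_in * 100
eta = 86.716 / 412.45 * 100
eta = 21.025 %


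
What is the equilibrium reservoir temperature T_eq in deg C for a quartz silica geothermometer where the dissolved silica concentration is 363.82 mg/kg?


T_eq = 1309 / (5.19 - log10(SiO2)) - 273.15
T_eq = 1309 / (5.19 - log10(363.82)) - 273.15
T_eq = 224.74 deg C


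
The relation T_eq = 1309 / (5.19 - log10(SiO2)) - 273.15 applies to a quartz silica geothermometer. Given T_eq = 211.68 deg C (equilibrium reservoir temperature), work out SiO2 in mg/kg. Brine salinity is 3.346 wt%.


SiO2 = 10^(5.19 - 1309/(T_eq + 273.15))
SiO2 = 10^(5.19 - 1309/(211.68 + 273.15))
SiO2 = 309.09 mg/kg


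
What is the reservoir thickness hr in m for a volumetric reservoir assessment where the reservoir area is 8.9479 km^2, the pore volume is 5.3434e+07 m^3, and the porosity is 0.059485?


hr = Vp / (A * 1e6 * phi)
hr = 5.3434e+07 / (8.9479 * 1e6 * 0.059485)
hr = 100.39 m


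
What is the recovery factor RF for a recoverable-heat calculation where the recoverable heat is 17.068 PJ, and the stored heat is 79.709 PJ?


RF = Q_rec / Q_s
RF = 17.068 / 79.709
RF = 0.21413


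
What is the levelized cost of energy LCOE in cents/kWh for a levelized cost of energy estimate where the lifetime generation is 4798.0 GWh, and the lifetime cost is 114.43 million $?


LCOE = C_tot / E_tot * 100
LCOE = 114.43 / 4798.0 * 100
LCOE = 2.3850 cents/kWh


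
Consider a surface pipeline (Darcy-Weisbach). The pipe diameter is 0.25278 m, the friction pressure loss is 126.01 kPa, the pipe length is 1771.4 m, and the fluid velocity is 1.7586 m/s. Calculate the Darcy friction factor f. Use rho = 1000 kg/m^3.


f = dP*1000 / ((L/D)*(rho*vel^2/2))
f = 126.01*1000 / ((1771.4/0.25278)*(1000*1.7586^2/2))
f = 0.011629


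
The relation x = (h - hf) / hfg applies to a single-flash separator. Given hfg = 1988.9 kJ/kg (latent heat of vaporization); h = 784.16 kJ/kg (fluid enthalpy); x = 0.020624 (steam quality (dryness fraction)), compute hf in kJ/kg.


hf = h - x * hfg
hf = 784.16 - 0.020624 * 1988.9
hf = 743.14 kJ/kg


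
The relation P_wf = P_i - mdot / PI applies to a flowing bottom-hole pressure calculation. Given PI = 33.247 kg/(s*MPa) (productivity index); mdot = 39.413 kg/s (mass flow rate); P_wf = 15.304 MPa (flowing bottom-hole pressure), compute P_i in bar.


P_i = P_wf + mdot / PI
P_i = 15.304 + 39.413 / 33.247
P_i = 16.48946 MPa
Convert: 16.48946 MPa * 10.0 = 164.89 bar
P_i = 164.89 bar


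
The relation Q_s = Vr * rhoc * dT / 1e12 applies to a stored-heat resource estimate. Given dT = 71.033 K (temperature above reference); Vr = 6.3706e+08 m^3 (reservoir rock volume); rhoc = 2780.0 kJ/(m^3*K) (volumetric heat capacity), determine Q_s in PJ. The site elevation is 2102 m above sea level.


Q_s = Vr * rhoc * dT / 1e12
Q_s = 6.3706e+08 * 2780.0 * 71.033 / 1e12
Q_s = 125.80 PJ


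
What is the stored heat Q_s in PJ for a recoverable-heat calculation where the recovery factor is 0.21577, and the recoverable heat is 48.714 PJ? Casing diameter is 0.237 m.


Q_s = Q_rec / RF
Q_s = 48.714 / 0.21577
Q_s = 225.77 PJ


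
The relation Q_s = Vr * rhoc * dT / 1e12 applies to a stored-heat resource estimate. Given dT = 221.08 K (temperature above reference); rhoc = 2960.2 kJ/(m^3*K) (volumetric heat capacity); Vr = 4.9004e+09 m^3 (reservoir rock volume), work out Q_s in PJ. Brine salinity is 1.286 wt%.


Q_s = Vr * rhoc * dT / 1e12
Q_s = 4.9004e+09 * 2960.2 * 221.08 / 1e12
Q_s = 3207.0 PJ


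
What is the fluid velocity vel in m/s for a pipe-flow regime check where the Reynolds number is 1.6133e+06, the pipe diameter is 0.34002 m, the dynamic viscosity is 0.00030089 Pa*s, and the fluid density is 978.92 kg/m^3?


vel = Re * mu / (rho * D)
vel = 1.6133e+06 * 0.00030089 / (978.92 * 0.34002)
vel = 1.4584 m/s


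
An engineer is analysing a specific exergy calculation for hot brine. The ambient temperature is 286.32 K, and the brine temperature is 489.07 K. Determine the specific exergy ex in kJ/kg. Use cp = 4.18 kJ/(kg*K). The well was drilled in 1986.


ex = cp * ((T_b - T_0) - T_0 * ln(T_b/T_0))
ex = 4.18 * ((489.07 - 286.32) - 286.32 * ln(489.07/286.32))
ex = 206.72 kJ/kg


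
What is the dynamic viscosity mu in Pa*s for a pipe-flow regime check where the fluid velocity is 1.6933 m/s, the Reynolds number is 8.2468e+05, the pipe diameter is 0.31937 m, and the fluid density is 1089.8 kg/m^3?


mu = rho * vel * D / Re
mu = 1089.8 * 1.6933 * 0.31937 / 8.2468e+05
mu = 0.00071464 Pa*s


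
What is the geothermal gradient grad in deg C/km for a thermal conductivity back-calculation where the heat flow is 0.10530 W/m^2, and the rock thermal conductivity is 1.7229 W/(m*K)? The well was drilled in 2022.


grad = q / k * 1000
grad = 0.10530 / 1.7229 * 1000
grad = 61.118 deg C/km


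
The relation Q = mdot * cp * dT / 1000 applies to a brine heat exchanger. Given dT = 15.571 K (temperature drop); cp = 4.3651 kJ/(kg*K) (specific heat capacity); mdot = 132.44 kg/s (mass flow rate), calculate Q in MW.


Q = mdot * cp * dT / 1000
Q = 132.44 * 4.3651 * 15.571 / 1000
Q = 9.0018 MW


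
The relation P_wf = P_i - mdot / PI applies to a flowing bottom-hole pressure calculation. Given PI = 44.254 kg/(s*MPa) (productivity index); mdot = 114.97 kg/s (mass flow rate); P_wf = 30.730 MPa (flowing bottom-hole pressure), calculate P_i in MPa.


P_i = P_wf + mdot / PI
P_i = 30.730 + 114.97 / 44.254
P_i = 33.328 MPa


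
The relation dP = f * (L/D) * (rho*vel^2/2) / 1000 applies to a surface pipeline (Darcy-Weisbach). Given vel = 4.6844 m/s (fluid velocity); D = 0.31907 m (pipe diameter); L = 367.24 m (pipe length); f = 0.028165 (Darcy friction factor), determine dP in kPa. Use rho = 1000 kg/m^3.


dP = f * (L/D) * (rho*vel^2/2) / 1000
dP = 0.028165 * (367.24/0.31907) * (1000*4.6844^2/2) / 1000
dP = 355.67 kPa


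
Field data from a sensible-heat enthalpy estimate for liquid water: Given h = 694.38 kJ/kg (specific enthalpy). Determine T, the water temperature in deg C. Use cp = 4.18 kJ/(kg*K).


T = h / cp
T = 694.38 / 4.18
T = 166.12 deg C


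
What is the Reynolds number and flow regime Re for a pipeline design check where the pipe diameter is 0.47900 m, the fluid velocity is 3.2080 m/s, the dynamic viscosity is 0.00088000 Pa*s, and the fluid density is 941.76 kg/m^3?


Step 1: Re = rho*vel*D/mu = 941.76*3.208*0.479/0.00088 = 1.6445e+06
Step 2: Re = 1.6445e+06 > 4000, so flow is turbulent.
Re = 1.6445e+06 (turbulent)


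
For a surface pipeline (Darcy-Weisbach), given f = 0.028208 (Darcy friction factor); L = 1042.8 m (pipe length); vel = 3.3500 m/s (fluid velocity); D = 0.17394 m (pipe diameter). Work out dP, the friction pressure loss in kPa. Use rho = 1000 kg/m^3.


dP = f * (L/D) * (rho*vel^2/2) / 1000
dP = 0.028208 * (1042.8/0.17394) * (1000*3.3500^2/2) / 1000
dP = 948.93 kPa


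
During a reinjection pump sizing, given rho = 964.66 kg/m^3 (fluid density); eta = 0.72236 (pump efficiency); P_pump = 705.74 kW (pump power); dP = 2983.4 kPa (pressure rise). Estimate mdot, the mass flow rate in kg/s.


mdot = P_pump * rho * eta / dP
mdot = 705.74 * 964.66 * 0.72236 / 2983.4
mdot = 164.84 kg/s


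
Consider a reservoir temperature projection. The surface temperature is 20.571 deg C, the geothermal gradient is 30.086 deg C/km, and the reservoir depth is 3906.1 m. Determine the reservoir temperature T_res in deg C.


T_res = T_surf + grad * d / 1000
T_res = 20.571 + 30.086 * 3906.1 / 1000
T_res = 138.09 deg C


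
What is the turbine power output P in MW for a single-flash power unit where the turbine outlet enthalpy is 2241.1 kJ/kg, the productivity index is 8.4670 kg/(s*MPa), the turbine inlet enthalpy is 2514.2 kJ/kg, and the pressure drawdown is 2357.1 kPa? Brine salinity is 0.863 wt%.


Step 1: mdot = PI * dP / 1000 = 8.467 * 2357.1 / 1000 = 19.95757 kg/s
Step 2: P = mdot*(h_in - h_out)/1000 = 19.95757*(2514.2 - 2241.1)/1000 = 5.4504 MW
P = 5.4504 MW


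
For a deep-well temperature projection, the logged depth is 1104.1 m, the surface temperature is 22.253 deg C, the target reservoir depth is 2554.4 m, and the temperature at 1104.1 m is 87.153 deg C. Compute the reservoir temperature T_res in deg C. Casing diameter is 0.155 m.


Step 1: grad = (T_d1 - T_surf)/d1 * 1000 = (87.153 - 22.253)/1104.1 * 1000 = 58.78091 deg C/km
Step 2: T_res = T_surf + grad*d2/1000 = 22.253 + 58.78091*2554.4/1000 = 172.40 deg C
T_res = 172.40 deg C


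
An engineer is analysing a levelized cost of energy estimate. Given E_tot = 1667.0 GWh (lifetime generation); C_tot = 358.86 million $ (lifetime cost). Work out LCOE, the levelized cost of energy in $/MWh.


LCOE = C_tot / E_tot * 100
LCOE = 358.86 / 1667.0 * 100
LCOE = 21.52729 cents/kWh
Convert: 21.52729 cents/kWh * 10.0 = 215.27 $/MWh
LCOE = 215.27 $/MWh


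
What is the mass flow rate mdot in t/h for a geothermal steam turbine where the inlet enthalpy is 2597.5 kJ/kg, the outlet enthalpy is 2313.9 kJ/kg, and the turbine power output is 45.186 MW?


mdot = P * 1000 / (h_in - h_out)
mdot = 45.186 * 1000 / (2597.5 - 2313.9)
mdot = 159.3300 kg/s
Convert: 159.3300 kg/s * 3.6 = 573.59 t/h
mdot = 573.59 t/h


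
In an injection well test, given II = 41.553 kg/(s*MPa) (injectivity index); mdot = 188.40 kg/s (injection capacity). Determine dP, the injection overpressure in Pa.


dP = mdot * 1000 / II
dP = 188.40 * 1000 / 41.553
dP = 4533.969 kPa
Convert: 4533.969 kPa * 1000.0 = 4.5340e+06 Pa
dP = 4.5340e+06 Pa


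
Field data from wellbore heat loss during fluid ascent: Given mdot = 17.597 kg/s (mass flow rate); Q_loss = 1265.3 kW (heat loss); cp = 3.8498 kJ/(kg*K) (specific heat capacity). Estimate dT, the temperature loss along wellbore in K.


dT = Q_loss / (mdot * cp)
dT = 1265.3 / (17.597 * 3.8498)
dT = 18.677 K


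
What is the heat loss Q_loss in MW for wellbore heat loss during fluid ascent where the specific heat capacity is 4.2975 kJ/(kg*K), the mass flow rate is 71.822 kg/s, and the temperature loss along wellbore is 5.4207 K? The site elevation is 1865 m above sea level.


Q_loss = mdot * cp * dT
Q_loss = 71.822 * 4.2975 * 5.4207
Q_loss = 1673.126 kW
Convert: 1673.126 kW * 0.001 = 1.6731 MW
Q_loss = 1.6731 MW


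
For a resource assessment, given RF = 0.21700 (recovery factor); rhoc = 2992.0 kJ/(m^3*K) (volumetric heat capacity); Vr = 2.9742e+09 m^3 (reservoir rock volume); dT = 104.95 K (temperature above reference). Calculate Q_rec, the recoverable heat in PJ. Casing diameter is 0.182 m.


Step 1: Q_s = Vr*rhoc*dT/1e12 = 2.9742e+09*2992.0*104.95/1e12 = 933.9297 PJ
Step 2: Q_rec = Q_s * RF = 933.9297 * 0.217 = 202.66 PJ
Q_rec = 202.66 PJ


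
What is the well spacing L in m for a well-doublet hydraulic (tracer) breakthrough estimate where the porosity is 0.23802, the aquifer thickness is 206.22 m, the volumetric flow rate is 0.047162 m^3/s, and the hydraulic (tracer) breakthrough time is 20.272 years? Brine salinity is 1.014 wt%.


L = sqrt(t_bt*365.25*86400*3*Qv / (pi*hr*phi))
L = sqrt(20.272*365.25*86400*3*0.047162 / (pi*206.22*0.23802))
L = 766.14 m


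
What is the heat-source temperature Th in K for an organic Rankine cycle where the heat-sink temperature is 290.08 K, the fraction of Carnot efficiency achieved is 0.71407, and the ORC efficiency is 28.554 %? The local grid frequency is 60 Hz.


Th = Tc / (1 - (eta_orc/100)/f)
Th = 290.08 / (1 - (28.554/100)/0.71407)
Th = 483.37 K


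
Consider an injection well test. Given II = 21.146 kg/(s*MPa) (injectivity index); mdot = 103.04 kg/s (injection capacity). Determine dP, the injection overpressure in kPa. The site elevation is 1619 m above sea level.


dP = mdot * 1000 / II
dP = 103.04 * 1000 / 21.146
dP = 4872.8 kPa


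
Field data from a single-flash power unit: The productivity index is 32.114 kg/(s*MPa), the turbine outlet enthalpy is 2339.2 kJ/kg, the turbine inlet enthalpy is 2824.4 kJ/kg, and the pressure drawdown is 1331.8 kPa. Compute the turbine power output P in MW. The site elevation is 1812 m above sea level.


Step 1: mdot = PI * dP / 1000 = 32.114 * 1331.8 / 1000 = 42.76943 kg/s
Step 2: P = mdot*(h_in - h_out)/1000 = 42.76943*(2824.4 - 2339.2)/1000 = 20.752 MW
P = 20.752 MW


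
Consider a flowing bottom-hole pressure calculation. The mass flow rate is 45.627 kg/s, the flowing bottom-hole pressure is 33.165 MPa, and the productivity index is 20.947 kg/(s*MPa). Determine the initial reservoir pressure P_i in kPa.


P_i = P_wf + mdot / PI
P_i = 33.165 + 45.627 / 20.947
P_i = 35.34321 MPa
Convert: 35.34321 MPa * 1000.0 = 35343 kPa
P_i = 35343 kPa


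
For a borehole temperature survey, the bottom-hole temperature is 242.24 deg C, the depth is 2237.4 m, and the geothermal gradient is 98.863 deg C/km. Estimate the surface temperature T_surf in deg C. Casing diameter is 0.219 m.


T_surf = T_d - grad * d / 1000
T_surf = 242.24 - 98.863 * 2237.4 / 1000
T_surf = 21.044 deg C


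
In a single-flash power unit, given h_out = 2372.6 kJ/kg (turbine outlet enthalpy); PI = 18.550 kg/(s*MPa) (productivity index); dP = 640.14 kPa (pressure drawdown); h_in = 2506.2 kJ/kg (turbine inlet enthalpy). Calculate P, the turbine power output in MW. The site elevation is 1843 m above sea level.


Step 1: mdot = PI * dP / 1000 = 18.55 * 640.14 / 1000 = 11.87460 kg/s
Step 2: P = mdot*(h_in - h_out)/1000 = 11.87460*(2506.2 - 2372.6)/1000 = 1.5864 MW
P = 1.5864 MW


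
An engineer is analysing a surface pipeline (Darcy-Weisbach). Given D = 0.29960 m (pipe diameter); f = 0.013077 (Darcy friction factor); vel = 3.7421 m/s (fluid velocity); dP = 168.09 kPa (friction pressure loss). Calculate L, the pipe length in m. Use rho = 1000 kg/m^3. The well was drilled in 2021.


L = dP*1000*D / (f*rho*vel^2/2)
L = 168.09*1000*0.29960 / (0.013077*1000*3.7421^2/2)
L = 550.02 m


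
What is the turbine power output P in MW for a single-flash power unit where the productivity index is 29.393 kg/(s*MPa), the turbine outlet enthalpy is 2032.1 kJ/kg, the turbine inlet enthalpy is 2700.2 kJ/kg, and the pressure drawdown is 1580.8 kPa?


Step 1: mdot = PI * dP / 1000 = 29.393 * 1580.8 / 1000 = 46.46445 kg/s
Step 2: P = mdot*(h_in - h_out)/1000 = 46.46445*(2700.2 - 2032.1)/1000 = 31.043 MW
P = 31.043 MW


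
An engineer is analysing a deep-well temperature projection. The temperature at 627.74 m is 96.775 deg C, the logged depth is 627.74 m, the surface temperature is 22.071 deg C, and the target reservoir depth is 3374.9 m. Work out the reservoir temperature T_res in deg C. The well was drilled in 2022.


Step 1: grad = (T_d1 - T_surf)/d1 * 1000 = (96.775 - 22.071)/627.74 * 1000 = 119.0047 deg C/km
Step 2: T_res = T_surf + grad*d2/1000 = 22.071 + 119.0047*3374.9/1000 = 423.70 deg C
T_res = 423.70 deg C


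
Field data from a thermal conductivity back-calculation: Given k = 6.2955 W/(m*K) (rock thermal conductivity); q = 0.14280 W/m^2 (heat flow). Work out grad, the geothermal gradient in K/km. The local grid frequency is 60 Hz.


grad = q / k * 1000
grad = 0.14280 / 6.2955 * 1000
grad = 22.68287 deg C/km
Convert: 22.68287 deg C/km * 1.0 = 22.683 K/km
grad = 22.683 K/km


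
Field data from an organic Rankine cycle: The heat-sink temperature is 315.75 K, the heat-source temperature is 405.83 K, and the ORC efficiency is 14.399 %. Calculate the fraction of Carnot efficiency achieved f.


f = (eta_orc/100) / (1 - Tc/Th)
f = (14.399/100) / (1 - 315.75/405.83)
f = 0.64871


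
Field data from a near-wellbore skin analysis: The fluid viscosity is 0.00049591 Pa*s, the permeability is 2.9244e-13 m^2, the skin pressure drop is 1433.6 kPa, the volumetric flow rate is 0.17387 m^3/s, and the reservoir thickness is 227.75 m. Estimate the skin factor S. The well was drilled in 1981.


S = dP_s * 1000 * 2*pi*k*hr / (q*mu)
S = 1433.6 * 1000 * 2*pi*2.9244e-13*227.75 / (0.17387*0.00049591)
S = 6.9579


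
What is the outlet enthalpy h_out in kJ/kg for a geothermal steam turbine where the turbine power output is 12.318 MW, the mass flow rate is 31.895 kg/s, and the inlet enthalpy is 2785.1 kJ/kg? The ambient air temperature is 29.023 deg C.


h_out = h_in - P * 1000 / mdot
h_out = 2785.1 - 12.318 * 1000 / 31.895
h_out = 2398.9 kJ/kg


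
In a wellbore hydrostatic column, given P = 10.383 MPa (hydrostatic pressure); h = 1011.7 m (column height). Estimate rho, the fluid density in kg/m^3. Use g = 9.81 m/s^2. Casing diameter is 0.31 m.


rho = P * 1e6 / (g * h)
rho = 10.383 * 1e6 / (9.81 * 1011.7)
rho = 1046.2 kg/m^3


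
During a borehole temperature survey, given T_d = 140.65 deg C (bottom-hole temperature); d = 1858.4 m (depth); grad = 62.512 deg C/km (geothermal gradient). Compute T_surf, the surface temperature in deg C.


T_surf = T_d - grad * d / 1000
T_surf = 140.65 - 62.512 * 1858.4 / 1000
T_surf = 24.478 deg C


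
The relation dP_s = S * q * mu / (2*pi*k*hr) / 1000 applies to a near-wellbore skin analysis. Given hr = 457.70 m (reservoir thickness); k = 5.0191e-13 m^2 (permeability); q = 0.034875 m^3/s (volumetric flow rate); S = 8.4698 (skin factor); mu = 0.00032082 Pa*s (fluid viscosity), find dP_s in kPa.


dP_s = S * q * mu / (2*pi*k*hr) / 1000
dP_s = 8.4698 * 0.034875 * 0.00032082 / (2*pi*5.0191e-13*457.70) / 1000
dP_s = 65.654 kPa


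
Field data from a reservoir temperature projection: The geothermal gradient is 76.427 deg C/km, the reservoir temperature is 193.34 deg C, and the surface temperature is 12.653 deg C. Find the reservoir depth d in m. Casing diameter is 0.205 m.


d = (T_res - T_surf) / grad * 1000
d = (193.34 - 12.653) / 76.427 * 1000
d = 2364.2 m


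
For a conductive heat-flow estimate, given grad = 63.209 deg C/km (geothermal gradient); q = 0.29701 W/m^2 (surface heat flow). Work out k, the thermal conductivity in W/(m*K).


k = q * 1000 / grad
k = 0.29701 * 1000 / 63.209
k = 4.6989 W/(m*K)


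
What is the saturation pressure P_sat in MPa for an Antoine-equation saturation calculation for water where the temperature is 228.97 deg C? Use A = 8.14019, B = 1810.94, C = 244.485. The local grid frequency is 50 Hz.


P_sat = 10^(A - B/(C + T)) / 760 * 0.101325
P_sat = 10^(8.14019 - 1810.94/(244.485 + 228.97)) / 760 * 0.101325
P_sat = 2.7552 MPa


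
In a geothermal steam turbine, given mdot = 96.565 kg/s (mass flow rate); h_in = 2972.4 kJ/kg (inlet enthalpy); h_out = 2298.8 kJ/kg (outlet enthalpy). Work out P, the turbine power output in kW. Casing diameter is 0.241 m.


P = mdot * (h_in - h_out) / 1000
P = 96.565 * (2972.4 - 2298.8) / 1000
P = 65.04618 MW
Convert: 65.04618 MW * 1000.0 = 65046 kW
P = 65046 kW


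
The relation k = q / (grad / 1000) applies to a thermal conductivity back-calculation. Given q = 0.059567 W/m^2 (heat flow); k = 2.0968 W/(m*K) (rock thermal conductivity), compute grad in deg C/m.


grad = q / k * 1000
grad = 0.059567 / 2.0968 * 1000
grad = 28.40853 deg C/km
Convert: 28.40853 deg C/km * 0.001 = 0.028409 deg C/m
grad = 0.028409 deg C/m


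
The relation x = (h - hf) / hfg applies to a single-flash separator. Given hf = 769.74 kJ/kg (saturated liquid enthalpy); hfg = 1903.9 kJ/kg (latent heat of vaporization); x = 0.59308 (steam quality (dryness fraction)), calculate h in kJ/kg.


h = hf + x * hfg
h = 769.74 + 0.59308 * 1903.9
h = 1898.9 kJ/kg


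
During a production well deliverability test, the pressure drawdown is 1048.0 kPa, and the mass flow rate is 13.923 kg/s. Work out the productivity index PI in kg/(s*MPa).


PI = mdot * 1000 / dP
PI = 13.923 * 1000 / 1048.0
PI = 13.285 kg/(s*MPa)


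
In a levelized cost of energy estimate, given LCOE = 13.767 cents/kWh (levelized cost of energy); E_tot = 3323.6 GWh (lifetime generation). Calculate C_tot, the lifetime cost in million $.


C_tot = LCOE / 100 * E_tot
C_tot = 13.767 / 100 * 3323.6
C_tot = 457.56 million $


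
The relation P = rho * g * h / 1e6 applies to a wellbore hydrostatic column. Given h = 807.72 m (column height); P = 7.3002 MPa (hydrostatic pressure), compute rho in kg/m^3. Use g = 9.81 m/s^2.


rho = P * 1e6 / (g * h)
rho = 7.3002 * 1e6 / (9.81 * 807.72)
rho = 921.31 kg/m^3


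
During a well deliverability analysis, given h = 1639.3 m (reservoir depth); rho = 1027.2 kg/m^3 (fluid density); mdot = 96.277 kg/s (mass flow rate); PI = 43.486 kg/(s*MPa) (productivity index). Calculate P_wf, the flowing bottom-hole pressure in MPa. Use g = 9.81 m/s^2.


Step 1: P_i = rho*g*h/1e6 = 1027.2*9.81*1639.3/1e6 = 16.51895 MPa
Step 2: P_wf = P_i - mdot/PI = 16.51895 - 96.277/43.486 = 14.305 MPa
P_wf = 14.305 MPa


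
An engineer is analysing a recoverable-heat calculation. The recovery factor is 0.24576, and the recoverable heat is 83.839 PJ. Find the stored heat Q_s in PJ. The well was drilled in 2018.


Q_s = Q_rec / RF
Q_s = 83.839 / 0.24576
Q_s = 341.14 PJ


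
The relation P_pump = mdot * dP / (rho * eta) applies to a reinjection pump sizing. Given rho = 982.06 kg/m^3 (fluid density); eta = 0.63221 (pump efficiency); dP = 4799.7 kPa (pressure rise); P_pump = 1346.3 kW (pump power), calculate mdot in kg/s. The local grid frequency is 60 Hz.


mdot = P_pump * rho * eta / dP
mdot = 1346.3 * 982.06 * 0.63221 / 4799.7
mdot = 174.15 kg/s


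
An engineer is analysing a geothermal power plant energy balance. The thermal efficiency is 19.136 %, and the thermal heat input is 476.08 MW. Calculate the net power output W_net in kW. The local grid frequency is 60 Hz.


W_net = eta / 100 * Q_in
W_net = 19.136 / 100 * 476.08
W_net = 91.10267 MW
Convert: 91.10267 MW * 1000.0 = 91103 kW
W_net = 91103 kW


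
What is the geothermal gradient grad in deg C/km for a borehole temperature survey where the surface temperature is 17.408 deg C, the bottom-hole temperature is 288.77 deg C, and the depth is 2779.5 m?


grad = (T_d - T_surf) / d * 1000
grad = (288.77 - 17.408) / 2779.5 * 1000
grad = 97.630 deg C/km


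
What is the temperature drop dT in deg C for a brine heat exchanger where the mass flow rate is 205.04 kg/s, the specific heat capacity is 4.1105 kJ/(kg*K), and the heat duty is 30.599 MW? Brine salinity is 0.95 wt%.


dT = Q * 1000 / (mdot * cp)
dT = 30.599 * 1000 / (205.04 * 4.1105)
dT = 36.30563 K
Convert (temperature difference, 1 K = 1 deg C): 36.30563 K = 36.30563 deg C
dT = 36.306 deg C


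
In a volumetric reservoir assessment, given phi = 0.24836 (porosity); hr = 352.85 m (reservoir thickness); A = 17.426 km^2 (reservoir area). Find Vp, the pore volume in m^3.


Vp = A * 1e6 * hr * phi
Vp = 17.426 * 1e6 * 352.85 * 0.24836
Vp = 1.5271e+09 m^3


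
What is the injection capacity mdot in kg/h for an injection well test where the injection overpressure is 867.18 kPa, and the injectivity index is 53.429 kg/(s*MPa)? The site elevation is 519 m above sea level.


mdot = II * dP / 1000
mdot = 53.429 * 867.18 / 1000
mdot = 46.33256 kg/s
Convert: 46.33256 kg/s * 3600.0 = 1.6680e+05 kg/h
mdot = 1.6680e+05 kg/h


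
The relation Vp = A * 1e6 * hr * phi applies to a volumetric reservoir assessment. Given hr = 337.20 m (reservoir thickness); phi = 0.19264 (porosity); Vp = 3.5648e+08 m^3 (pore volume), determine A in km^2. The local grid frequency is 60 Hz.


A = Vp / (1e6 * hr * phi)
A = 3.5648e+08 / (1e6 * 337.20 * 0.19264)
A = 5.4878 km^2


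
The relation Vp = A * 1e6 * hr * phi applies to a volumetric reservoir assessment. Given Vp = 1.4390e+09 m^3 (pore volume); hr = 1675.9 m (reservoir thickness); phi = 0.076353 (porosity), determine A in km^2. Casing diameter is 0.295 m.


A = Vp / (1e6 * hr * phi)
A = 1.4390e+09 / (1e6 * 1675.9 * 0.076353)
A = 11.246 km^2


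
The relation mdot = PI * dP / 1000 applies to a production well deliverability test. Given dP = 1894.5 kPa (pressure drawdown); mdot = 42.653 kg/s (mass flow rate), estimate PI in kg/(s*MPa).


PI = mdot * 1000 / dP
PI = 42.653 * 1000 / 1894.5
PI = 22.514 kg/(s*MPa)


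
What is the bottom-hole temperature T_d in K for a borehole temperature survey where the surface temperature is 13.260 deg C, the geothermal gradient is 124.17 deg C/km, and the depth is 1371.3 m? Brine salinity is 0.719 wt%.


T_d = T_surf + grad * d / 1000
T_d = 13.260 + 124.17 * 1371.3 / 1000
T_d = 183.5343 deg C
Convert to K: 183.5343 + 273.15 = 456.68 K
T_d = 456.68 K


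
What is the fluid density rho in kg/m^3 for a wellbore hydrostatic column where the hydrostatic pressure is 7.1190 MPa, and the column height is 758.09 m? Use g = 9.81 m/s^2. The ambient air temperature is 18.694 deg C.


rho = P * 1e6 / (g * h)
rho = 7.1190 * 1e6 / (9.81 * 758.09)
rho = 957.26 kg/m^3


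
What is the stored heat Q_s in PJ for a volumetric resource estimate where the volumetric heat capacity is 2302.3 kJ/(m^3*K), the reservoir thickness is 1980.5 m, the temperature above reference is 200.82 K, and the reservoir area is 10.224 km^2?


Step 1: Vr = A*1e6*hr = 10.224*1e6*1980.5 = 2.024863e+10 m^3
Step 2: Q_s = Vr*rhoc*dT/1e12 = 2.024863e+10*2302.3*200.82/1e12 = 9361.9 PJ
Q_s = 9361.9 PJ


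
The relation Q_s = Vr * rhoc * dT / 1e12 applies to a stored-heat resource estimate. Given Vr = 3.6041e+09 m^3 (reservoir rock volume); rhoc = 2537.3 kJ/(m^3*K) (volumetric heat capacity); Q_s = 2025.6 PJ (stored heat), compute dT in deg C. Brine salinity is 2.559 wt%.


dT = Q_s * 1e12 / (Vr * rhoc)
dT = 2025.6 * 1e12 / (3.6041e+09 * 2537.3)
dT = 221.5058 K
Convert (temperature difference, 1 K = 1 deg C): 221.5058 K = 221.5058 deg C
dT = 221.51 deg C


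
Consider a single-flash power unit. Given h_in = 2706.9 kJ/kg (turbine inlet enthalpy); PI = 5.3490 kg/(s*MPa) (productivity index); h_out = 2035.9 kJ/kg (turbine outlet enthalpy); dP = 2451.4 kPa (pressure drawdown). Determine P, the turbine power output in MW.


Step 1: mdot = PI * dP / 1000 = 5.349 * 2451.4 / 1000 = 13.11254 kg/s
Step 2: P = mdot*(h_in - h_out)/1000 = 13.11254*(2706.9 - 2035.9)/1000 = 8.7985 MW
P = 8.7985 MW
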